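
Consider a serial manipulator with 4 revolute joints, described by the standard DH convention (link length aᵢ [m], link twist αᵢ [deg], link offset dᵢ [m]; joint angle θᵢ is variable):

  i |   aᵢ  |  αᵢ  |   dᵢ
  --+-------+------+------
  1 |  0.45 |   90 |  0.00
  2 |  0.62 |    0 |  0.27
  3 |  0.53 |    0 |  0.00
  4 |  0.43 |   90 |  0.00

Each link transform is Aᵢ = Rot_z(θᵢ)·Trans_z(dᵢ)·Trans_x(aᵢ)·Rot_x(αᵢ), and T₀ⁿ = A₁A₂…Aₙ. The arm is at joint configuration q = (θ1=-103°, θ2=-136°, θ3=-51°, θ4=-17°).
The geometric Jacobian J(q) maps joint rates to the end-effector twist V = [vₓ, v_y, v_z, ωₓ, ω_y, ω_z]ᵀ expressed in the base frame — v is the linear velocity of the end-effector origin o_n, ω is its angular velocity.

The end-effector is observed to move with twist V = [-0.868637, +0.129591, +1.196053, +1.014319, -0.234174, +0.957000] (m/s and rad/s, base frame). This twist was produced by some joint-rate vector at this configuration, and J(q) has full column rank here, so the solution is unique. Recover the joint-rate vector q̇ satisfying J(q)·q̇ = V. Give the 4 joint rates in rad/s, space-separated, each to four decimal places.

o_n = [-0.0573, 0.9522, -0.1912]
J₁: ẑ×o_n = [-0.9522, -0.0573, 0.0000], ω = ẑ
J2: z=[-0.9744, 0.2250, 0.0000] o=[-0.1012, -0.4385, 0.0000] → [-0.0430, -0.1863, -1.3649, -0.9744, 0.2250, 0.0000]
J3: z=[-0.9744, 0.2250, 0.0000] o=[-0.2640, 0.0568, -0.4307] → [0.0539, 0.2333, -0.9189, -0.9744, 0.2250, 0.0000]
J4: z=[-0.9744, 0.2250, 0.0000] o=[-0.1456, 0.5694, -0.3661] → [0.0393, 0.1704, -0.3928, -0.9744, 0.2250, 0.0000]
q̇ = J⁺·V = [0.9570, -0.9640, 0.2850, -0.3620]

0.9570 -0.9640 0.2850 -0.3620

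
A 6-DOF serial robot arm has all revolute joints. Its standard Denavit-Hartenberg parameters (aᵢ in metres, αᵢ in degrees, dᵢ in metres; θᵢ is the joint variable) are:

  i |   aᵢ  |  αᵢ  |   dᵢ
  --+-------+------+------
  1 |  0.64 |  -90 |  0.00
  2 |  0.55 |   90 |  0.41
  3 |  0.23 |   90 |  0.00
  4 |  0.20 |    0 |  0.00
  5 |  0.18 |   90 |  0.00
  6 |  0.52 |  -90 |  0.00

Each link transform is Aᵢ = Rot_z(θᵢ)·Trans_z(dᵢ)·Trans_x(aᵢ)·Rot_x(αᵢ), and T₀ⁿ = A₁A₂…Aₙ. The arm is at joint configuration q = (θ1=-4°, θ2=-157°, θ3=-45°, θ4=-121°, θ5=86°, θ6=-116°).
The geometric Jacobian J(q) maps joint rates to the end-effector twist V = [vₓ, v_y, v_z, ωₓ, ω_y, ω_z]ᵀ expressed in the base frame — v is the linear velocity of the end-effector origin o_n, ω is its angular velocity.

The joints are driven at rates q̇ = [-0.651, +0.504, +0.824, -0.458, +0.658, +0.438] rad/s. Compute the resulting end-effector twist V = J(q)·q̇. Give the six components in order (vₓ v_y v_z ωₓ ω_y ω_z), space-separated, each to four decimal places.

o_n = [-0.1236, 0.6888, 0.5008]
J₁: ẑ×o_n = [-0.6888, -0.1236, 0.0000], ω = ẑ
J2: z=[0.0698, 0.9976, 0.0000] o=[0.6384, -0.0446, 0.0000] → [0.4995, -0.0349, 0.8113, 0.0698, 0.9976, 0.0000]
J3: z=[-0.3898, 0.0273, -0.9205] o=[0.1620, 0.3997, 0.2149] → [0.2739, 0.3743, -0.1049, -0.3898, 0.0273, -0.9205]
J4: z=[0.6000, -0.7508, -0.2763] o=[0.0013, 0.2479, 0.2784] → [-0.0451, -0.0989, 0.1707, 0.6000, -0.7508, -0.2763]
J5: z=[0.6000, -0.7508, -0.2763] o=[0.1401, 0.3112, 0.4078] → [0.0345, 0.0171, 0.0286, 0.6000, -0.7508, -0.2763]
J6: z=[0.7200, 0.3562, 0.5956] o=[0.0773, 0.2111, 0.5436] → [-0.2998, -0.0888, 0.4155, 0.7200, 0.3562, 0.5956]
V = J·q̇ = [0.8379, 0.3889, 0.4451, 0.1493, 0.5311, -1.2039]

0.8379 0.3889 0.4451 0.1493 0.5311 -1.2039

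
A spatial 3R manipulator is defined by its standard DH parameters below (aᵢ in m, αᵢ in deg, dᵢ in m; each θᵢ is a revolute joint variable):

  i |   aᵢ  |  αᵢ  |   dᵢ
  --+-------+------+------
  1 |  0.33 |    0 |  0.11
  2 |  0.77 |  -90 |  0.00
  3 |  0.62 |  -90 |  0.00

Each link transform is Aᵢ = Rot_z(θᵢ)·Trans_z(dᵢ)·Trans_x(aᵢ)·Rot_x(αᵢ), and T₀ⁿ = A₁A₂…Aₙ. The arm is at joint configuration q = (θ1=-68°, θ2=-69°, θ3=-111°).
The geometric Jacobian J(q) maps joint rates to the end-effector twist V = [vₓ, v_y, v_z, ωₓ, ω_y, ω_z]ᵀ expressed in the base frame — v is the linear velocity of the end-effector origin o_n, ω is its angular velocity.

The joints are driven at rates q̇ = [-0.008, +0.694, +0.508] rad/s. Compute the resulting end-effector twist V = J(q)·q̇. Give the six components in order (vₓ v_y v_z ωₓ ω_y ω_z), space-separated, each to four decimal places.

o_n = [-0.2770, -0.6796, 0.6888]
J₁: ẑ×o_n = [0.6796, -0.2770, 0.0000], ω = ẑ
J2: z=[0.0000, 0.0000, 1.0000] o=[0.1236, -0.3060, 0.1100] → [0.3736, -0.4006, 0.0000, 0.0000, 0.0000, 1.0000]
J3: z=[0.6820, -0.7314, 0.0000] o=[-0.4395, -0.8311, 0.1100] → [-0.4233, -0.3948, 0.2222, 0.6820, -0.7314, 0.0000]
V = J·q̇ = [0.0388, -0.4764, 0.1129, 0.3465, -0.3715, 0.6860]

0.0388 -0.4764 0.1129 0.3465 -0.3715 0.6860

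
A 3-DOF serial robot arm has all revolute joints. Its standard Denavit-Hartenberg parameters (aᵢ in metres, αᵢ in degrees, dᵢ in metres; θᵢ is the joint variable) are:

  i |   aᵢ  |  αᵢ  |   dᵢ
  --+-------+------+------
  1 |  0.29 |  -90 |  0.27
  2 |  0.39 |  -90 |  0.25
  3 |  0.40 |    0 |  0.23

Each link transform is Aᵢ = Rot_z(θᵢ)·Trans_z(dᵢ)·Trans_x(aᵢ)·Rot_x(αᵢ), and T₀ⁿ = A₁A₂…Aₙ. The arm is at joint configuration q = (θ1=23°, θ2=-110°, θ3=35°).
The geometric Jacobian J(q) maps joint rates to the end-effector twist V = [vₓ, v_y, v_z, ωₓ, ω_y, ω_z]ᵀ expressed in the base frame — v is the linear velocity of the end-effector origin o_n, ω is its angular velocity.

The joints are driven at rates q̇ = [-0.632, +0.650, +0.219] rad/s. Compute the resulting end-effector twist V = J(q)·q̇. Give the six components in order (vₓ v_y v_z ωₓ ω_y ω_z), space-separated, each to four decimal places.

0.5708 -0.0147 -0.0282 -0.0645 0.6787 -0.5571

o_n = [0.2319, 0.1208, 1.0230]
J₁: ẑ×o_n = [-0.1208, 0.2319, 0.0000], ω = ẑ
J2: z=[-0.3907, 0.9205, 0.0000] o=[0.2669, 0.1133, 0.2700] → [0.6932, 0.2942, 0.0293, -0.3907, 0.9205, 0.0000]
J3: z=[0.8650, 0.3672, 0.3420] o=[0.0465, 0.2913, 0.6365] → [0.2003, -0.2710, -0.2156, 0.8650, 0.3672, 0.3420]
V = J·q̇ = [0.5708, -0.0147, -0.0282, -0.0645, 0.6787, -0.5571]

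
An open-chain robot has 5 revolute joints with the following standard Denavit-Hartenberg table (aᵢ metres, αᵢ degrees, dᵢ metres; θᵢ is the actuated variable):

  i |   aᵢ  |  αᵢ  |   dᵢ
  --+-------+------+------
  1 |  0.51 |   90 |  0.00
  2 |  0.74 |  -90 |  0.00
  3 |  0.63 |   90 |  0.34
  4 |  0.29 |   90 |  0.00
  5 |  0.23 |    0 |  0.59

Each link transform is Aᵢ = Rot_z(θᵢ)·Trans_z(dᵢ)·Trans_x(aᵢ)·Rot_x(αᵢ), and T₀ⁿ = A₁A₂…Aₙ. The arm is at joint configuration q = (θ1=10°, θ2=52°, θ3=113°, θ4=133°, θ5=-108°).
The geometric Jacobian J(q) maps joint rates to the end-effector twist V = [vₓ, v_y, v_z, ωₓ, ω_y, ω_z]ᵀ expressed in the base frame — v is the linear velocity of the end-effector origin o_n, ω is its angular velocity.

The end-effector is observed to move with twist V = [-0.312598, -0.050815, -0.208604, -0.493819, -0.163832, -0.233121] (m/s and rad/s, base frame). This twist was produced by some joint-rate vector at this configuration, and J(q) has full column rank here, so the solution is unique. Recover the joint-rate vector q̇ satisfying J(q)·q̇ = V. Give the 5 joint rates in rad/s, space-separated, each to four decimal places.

o_n = [-0.2186, 0.7273, 0.6992]
J₁: ẑ×o_n = [-0.7273, -0.2186, 0.0000], ω = ẑ
J2: z=[0.1736, -0.9848, 0.0000] o=[0.5023, 0.0886, 0.0000] → [-0.6886, -0.1214, -0.5990, 0.1736, -0.9848, 0.0000]
J3: z=[-0.7760, -0.1368, 0.6157] o=[0.9509, 0.1677, 0.5831] → [-0.3604, -0.6299, -0.5943, -0.7760, -0.1368, 0.6157]
J4: z=[0.4903, 0.4832, 0.7254] o=[0.4371, 0.6659, 0.5985] → [0.0042, -0.5250, 0.3469, 0.4903, 0.4832, 0.7254]
J5: z=[-0.8194, 0.5391, 0.1947] o=[0.3510, 0.4659, 0.7899] → [-0.0998, -0.1852, 0.0929, -0.8194, 0.5391, 0.1947]
q̇ = J⁺·V = [-0.2630, 0.7130, -0.2300, -0.0210, 0.9590]

-0.2630 0.7130 -0.2300 -0.0210 0.9590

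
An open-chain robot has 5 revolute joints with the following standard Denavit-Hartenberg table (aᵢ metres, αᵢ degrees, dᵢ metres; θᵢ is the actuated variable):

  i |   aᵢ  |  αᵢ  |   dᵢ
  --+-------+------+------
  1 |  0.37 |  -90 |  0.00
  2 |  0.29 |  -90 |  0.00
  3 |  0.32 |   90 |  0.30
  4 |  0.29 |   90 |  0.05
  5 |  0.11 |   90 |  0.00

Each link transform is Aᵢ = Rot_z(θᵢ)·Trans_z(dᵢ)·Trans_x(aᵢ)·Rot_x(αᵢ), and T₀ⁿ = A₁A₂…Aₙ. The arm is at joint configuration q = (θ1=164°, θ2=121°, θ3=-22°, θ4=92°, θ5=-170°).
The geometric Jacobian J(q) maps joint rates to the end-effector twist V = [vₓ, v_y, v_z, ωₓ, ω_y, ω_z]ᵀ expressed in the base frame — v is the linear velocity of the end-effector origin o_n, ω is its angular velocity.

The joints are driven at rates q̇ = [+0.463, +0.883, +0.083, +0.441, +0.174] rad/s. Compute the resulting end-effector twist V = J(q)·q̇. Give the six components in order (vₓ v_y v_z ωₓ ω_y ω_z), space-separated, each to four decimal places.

0.3042 0.1481 0.6709 -0.3026 -1.3249 0.5123

o_n = [0.2827, -0.2331, -0.2399]
J₁: ẑ×o_n = [0.2331, 0.2827, -0.0000], ω = ẑ
J2: z=[-0.2756, -0.9613, 0.0000] o=[-0.3557, 0.1020, 0.0000] → [0.2306, -0.0661, 0.7060, -0.2756, -0.9613, 0.0000]
J3: z=[0.8240, -0.2363, 0.5150] o=[-0.2121, 0.0608, -0.2486] → [0.1493, 0.2477, -0.1253, 0.8240, -0.2363, 0.5150]
J4: z=[-0.4410, -0.8381, 0.3211] o=[0.1489, -0.1674, -0.3484] → [-0.0698, 0.0908, 0.1410, -0.4410, -0.8381, 0.3211]
J5: z=[0.3843, -0.4997, -0.7763] o=[0.3621, -0.2728, -0.1750] → [0.0633, 0.0866, -0.0244, 0.3843, -0.4997, -0.7763]
V = J·q̇ = [0.3042, 0.1481, 0.6709, -0.3026, -1.3249, 0.5123]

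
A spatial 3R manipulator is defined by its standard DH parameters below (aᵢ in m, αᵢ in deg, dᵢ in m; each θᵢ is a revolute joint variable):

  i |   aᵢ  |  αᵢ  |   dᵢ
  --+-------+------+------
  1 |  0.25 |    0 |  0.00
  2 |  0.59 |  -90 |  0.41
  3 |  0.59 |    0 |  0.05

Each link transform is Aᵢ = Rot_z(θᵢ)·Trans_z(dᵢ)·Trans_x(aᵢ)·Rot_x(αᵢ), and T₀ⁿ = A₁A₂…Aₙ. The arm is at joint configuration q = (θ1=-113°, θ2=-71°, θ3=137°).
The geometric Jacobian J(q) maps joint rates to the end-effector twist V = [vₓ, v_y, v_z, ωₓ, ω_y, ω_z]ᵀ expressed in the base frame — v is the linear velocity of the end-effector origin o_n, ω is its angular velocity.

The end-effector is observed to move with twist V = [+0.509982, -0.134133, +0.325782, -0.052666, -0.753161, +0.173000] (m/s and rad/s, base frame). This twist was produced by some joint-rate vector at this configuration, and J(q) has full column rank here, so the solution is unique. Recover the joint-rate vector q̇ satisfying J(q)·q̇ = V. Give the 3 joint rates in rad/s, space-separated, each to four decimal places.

o_n = [-0.2593, -0.2689, 0.0076]
J₁: ẑ×o_n = [0.2689, -0.2593, 0.0000], ω = ẑ
J2: z=[0.0000, 0.0000, 1.0000] o=[-0.0977, -0.2301, 0.0000] → [0.0388, -0.1616, 0.0000, 0.0000, 0.0000, 1.0000]
J3: z=[-0.0698, -0.9976, 0.0000] o=[-0.6862, -0.1890, 0.4100] → [0.4014, -0.0281, 0.4315, -0.0698, -0.9976, 0.0000]
q̇ = J⁺·V = [0.8700, -0.6970, 0.7550]

0.8700 -0.6970 0.7550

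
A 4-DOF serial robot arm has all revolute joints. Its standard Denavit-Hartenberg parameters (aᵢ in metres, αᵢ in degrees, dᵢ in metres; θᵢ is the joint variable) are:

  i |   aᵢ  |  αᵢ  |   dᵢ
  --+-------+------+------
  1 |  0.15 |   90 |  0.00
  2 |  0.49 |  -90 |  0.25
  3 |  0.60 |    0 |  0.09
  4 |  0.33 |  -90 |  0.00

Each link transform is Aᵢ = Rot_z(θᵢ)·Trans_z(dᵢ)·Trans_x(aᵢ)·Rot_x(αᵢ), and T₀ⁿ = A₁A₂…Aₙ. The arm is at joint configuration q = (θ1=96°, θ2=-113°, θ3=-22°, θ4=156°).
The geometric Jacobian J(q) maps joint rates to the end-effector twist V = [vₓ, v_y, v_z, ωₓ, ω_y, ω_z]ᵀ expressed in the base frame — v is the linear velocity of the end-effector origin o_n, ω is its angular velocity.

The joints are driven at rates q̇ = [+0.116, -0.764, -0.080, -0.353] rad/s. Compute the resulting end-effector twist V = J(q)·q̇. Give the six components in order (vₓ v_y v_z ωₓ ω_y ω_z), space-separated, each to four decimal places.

o_n = [0.2451, -0.0611, -0.7873]
J₁: ẑ×o_n = [0.0611, 0.2451, -0.0000], ω = ẑ
J2: z=[0.9945, 0.1045, 0.0000] o=[-0.0157, 0.1492, 0.0000] → [-0.0823, 0.7830, -0.2364, 0.9945, 0.1045, 0.0000]
J3: z=[-0.0962, 0.9155, -0.3907] o=[0.2530, -0.0151, -0.4510] → [-0.3258, -0.0293, 0.0116, -0.0962, 0.9155, -0.3907]
J4: z=[-0.0962, 0.9155, -0.3907] o=[0.4906, -0.1254, -0.9983] → [0.2183, 0.1162, 0.2185, -0.0962, 0.9155, -0.3907]
V = J·q̇ = [0.0190, -0.6084, 0.1026, -0.7182, -0.4763, 0.2852]

0.0190 -0.6084 0.1026 -0.7182 -0.4763 0.2852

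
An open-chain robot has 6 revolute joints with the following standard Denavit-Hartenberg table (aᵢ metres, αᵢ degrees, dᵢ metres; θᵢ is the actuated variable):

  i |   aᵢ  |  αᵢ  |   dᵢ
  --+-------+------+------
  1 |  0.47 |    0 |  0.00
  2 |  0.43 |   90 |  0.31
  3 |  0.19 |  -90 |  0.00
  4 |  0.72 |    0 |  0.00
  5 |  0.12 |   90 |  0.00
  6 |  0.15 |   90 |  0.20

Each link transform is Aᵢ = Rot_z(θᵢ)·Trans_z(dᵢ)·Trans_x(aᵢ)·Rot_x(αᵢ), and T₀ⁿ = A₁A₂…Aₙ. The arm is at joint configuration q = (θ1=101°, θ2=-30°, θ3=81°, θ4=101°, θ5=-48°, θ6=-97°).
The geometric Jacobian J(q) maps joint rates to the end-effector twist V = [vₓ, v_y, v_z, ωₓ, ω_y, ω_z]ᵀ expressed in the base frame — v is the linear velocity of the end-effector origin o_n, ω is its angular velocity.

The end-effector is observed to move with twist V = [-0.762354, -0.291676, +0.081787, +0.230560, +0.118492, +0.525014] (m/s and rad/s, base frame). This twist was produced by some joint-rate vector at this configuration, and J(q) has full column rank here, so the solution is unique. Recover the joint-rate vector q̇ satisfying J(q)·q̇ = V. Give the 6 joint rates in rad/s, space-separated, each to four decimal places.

o_n = [-0.5192, 1.2648, 0.5569]
J₁: ẑ×o_n = [-1.2648, -0.5192, 0.0000], ω = ẑ
J2: z=[0.0000, 0.0000, 1.0000] o=[-0.0897, 0.4614, 0.0000] → [-0.8034, -0.4295, 0.0000, 0.0000, 0.0000, 1.0000]
J3: z=[0.9455, -0.3256, 0.0000] o=[0.0503, 0.8679, 0.3100] → [-0.0804, -0.2335, 0.1898, 0.9455, -0.3256, 0.0000]
J4: z=[-0.3216, -0.9339, 0.1564] o=[0.0600, 0.8960, 0.4977] → [-0.1130, -0.0715, -0.6594, -0.3216, -0.9339, 0.1564]
J5: z=[-0.3216, -0.9339, 0.1564] o=[-0.6153, 1.1058, 0.3620] → [-0.2069, 0.0777, 0.0386, -0.3216, -0.9339, 0.1564]
J6: z=[0.6097, -0.0778, 0.7888] o=[-0.7022, 1.1477, 0.4333] → [-0.1020, 0.0690, 0.0856, 0.6097, -0.0778, 0.7888]
q̇ = J⁺·V = [0.8740, -0.4180, 0.1060, -0.0830, -0.0910, 0.1220]

0.8740 -0.4180 0.1060 -0.0830 -0.0910 0.1220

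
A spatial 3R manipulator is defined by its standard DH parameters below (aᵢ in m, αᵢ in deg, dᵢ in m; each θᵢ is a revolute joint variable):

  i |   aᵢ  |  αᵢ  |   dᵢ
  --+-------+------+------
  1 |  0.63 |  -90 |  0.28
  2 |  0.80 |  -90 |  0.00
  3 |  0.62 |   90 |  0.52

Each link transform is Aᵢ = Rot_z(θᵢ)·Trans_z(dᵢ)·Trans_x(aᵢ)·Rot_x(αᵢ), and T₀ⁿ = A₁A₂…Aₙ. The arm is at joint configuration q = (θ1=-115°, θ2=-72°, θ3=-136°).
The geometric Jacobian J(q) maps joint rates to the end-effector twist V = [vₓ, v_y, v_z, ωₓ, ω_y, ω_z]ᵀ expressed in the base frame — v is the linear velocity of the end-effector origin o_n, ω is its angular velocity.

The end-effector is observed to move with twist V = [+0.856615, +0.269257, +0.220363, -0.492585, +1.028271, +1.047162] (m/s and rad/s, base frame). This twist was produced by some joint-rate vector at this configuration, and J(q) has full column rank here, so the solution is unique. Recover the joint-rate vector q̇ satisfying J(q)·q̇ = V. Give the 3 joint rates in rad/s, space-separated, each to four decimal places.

0.8120 -0.8810 -0.7610

o_n = [-0.1312, -1.3004, 0.4560]
J₁: ẑ×o_n = [1.3004, -0.1312, 0.0000], ω = ẑ
J2: z=[0.9063, -0.4226, 0.0000] o=[-0.2662, -0.5710, 0.2800] → [-0.0744, -0.1595, -0.6039, 0.9063, -0.4226, 0.0000]
J3: z=[-0.4019, -0.8619, -0.3090] o=[-0.3707, -0.7950, 1.0408] → [0.3480, -0.3091, 0.4096, -0.4019, -0.8619, -0.3090]
q̇ = J⁺·V = [0.8120, -0.8810, -0.7610]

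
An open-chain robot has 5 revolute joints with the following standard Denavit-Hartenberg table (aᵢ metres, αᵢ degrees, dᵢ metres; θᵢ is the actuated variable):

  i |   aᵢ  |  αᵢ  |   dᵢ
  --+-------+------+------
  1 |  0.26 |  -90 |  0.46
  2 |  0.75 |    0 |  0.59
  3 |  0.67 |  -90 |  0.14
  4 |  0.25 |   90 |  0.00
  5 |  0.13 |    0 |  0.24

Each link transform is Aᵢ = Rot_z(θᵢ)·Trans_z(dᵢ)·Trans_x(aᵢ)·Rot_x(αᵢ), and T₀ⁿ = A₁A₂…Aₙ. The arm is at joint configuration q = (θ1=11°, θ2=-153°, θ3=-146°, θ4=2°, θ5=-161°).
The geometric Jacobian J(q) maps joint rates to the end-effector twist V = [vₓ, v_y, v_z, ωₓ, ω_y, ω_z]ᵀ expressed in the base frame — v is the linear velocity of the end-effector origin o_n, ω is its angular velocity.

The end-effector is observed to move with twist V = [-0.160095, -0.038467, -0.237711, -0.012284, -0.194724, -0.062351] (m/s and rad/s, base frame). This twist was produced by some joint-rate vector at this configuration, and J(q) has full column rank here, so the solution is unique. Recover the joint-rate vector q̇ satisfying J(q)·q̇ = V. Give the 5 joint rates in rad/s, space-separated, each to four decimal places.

o_n = [-0.1653, 0.9513, 0.1166]
J₁: ẑ×o_n = [-0.9513, -0.1653, 0.0000], ω = ẑ
J2: z=[-0.1908, 0.9816, 0.0000] o=[0.2552, 0.0496, 0.4600] → [-0.3371, -0.0655, 0.2408, -0.1908, 0.9816, 0.0000]
J3: z=[-0.1908, 0.9816, 0.0000] o=[-0.5133, 0.5013, 0.8005] → [-0.6713, -0.1305, -0.4275, -0.1908, 0.9816, 0.0000]
J4: z=[-0.8586, -0.1669, -0.4848] o=[-0.2212, 0.7007, 0.2145] → [0.1379, -0.1111, -0.2059, -0.8586, -0.1669, -0.4848]
J5: z=[-0.1741, 0.9843, -0.0305] o=[-0.1006, 0.7152, -0.0040] → [0.1259, 0.0230, 0.0226, -0.1741, 0.9843, -0.0305]
q̇ = J⁺·V = [-0.0480, -0.2430, 0.3780, 0.0500, -0.3240]

-0.0480 -0.2430 0.3780 0.0500 -0.3240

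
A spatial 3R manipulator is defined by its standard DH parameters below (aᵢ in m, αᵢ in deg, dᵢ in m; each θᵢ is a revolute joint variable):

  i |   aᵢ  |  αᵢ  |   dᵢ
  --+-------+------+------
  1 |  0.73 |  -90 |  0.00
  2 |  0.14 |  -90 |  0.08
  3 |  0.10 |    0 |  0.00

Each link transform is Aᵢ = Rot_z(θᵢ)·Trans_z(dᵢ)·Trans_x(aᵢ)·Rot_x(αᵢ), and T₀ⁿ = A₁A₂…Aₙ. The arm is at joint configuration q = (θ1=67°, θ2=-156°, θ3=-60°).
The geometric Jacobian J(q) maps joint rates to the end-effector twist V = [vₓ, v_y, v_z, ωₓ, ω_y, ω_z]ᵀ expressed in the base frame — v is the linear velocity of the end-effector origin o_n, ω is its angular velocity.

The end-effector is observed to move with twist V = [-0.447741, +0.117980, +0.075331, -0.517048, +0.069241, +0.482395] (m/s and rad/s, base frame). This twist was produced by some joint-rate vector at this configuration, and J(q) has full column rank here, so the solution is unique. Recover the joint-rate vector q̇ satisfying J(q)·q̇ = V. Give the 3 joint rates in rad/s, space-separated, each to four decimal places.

o_n = [0.0641, 0.5773, 0.0773]
J₁: ẑ×o_n = [-0.5773, 0.0641, 0.0000], ω = ẑ
J2: z=[-0.9205, 0.3907, 0.0000] o=[0.2852, 0.6720, 0.0000] → [0.0302, 0.0711, 0.1736, -0.9205, 0.3907, 0.0000]
J3: z=[0.1589, 0.3744, 0.9135] o=[0.1616, 0.5855, 0.0569] → [0.0151, -0.0924, 0.0352, 0.1589, 0.3744, 0.9135]
q̇ = J⁺·V = [0.7930, 0.5030, -0.3400]

0.7930 0.5030 -0.3400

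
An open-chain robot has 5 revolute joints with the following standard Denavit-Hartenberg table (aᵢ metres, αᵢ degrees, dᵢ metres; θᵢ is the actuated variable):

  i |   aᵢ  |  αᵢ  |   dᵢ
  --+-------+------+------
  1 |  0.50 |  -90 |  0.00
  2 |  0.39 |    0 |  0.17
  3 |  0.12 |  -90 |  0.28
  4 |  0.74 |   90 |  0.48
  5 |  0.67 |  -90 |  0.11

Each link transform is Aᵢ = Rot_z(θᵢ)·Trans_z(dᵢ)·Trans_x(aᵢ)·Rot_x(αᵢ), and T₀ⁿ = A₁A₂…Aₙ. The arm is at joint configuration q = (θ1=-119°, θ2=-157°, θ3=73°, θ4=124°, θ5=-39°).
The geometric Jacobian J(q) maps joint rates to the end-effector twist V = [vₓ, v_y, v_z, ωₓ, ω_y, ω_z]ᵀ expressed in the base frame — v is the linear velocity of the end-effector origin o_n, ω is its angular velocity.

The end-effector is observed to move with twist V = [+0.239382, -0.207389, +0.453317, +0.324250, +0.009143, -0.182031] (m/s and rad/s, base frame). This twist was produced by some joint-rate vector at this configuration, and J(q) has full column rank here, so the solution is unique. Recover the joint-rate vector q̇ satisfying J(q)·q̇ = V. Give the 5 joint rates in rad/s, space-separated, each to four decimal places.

0.5000 0.2990 -0.4890 -0.0930 -0.8390

o_n = [-0.6458, 0.1894, -0.3448]
J₁: ẑ×o_n = [-0.1894, -0.6458, 0.0000], ω = ẑ
J2: z=[0.8746, -0.4848, 0.0000] o=[-0.2424, -0.4373, 0.0000] → [0.1672, 0.3016, 0.3526, 0.8746, -0.4848, 0.0000]
J3: z=[0.8746, -0.4848, 0.0000] o=[0.0803, -0.2057, 0.1524] → [0.2410, 0.4348, -0.0064, 0.8746, -0.4848, 0.0000]
J4: z=[-0.4822, -0.8698, -0.1045] o=[0.3191, -0.3525, 0.2717] → [0.5929, -0.1964, -1.1006, -0.4822, -0.8698, -0.1045]
J5: z=[-0.5311, 0.1953, 0.8245] o=[-0.4279, -0.4347, -0.1900] → [-0.5448, -0.2619, -0.2889, -0.5311, 0.1953, 0.8245]
q̇ = J⁺·V = [0.5000, 0.2990, -0.4890, -0.0930, -0.8390]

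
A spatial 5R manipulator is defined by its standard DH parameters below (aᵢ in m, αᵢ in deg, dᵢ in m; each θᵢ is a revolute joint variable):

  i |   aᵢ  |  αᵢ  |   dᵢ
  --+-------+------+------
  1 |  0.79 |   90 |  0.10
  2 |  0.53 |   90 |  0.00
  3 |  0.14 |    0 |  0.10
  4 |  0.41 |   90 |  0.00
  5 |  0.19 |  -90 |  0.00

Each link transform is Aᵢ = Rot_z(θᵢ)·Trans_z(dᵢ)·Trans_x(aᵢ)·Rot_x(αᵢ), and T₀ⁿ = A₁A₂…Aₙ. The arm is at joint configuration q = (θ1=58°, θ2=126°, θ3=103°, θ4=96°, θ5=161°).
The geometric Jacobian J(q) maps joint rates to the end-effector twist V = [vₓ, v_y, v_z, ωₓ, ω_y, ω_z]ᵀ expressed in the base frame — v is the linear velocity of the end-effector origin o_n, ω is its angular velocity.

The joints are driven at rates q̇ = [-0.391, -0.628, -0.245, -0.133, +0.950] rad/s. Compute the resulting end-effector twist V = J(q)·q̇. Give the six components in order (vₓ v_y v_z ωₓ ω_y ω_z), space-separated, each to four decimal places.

0.3457 -0.2106 -0.0299 0.1635 -0.2484 -0.8634

o_n = [0.4527, 0.6085, 0.4222]
J₁: ẑ×o_n = [-0.6085, 0.4527, 0.0000], ω = ẑ
J2: z=[0.8480, -0.5299, 0.0000] o=[0.4186, 0.6700, 0.1000] → [-0.1708, -0.2733, -0.0340, 0.8480, -0.5299, 0.0000]
J3: z=[0.4287, 0.6861, 0.5878] o=[0.2536, 0.4058, 0.5288] → [-0.1923, 0.1627, -0.0497, 0.4287, 0.6861, 0.5878]
J4: z=[0.4287, 0.6861, 0.5878] o=[0.4219, 0.4178, 0.5621] → [-0.2081, 0.0780, 0.0607, 0.4287, 0.6861, 0.5878]
J5: z=[0.9033, -0.3388, -0.2634] o=[0.4295, 0.6818, 0.2485] → [-0.0782, -0.1631, -0.0583, 0.9033, -0.3388, -0.2634]
V = J·q̇ = [0.3457, -0.2106, -0.0299, 0.1635, -0.2484, -0.8634]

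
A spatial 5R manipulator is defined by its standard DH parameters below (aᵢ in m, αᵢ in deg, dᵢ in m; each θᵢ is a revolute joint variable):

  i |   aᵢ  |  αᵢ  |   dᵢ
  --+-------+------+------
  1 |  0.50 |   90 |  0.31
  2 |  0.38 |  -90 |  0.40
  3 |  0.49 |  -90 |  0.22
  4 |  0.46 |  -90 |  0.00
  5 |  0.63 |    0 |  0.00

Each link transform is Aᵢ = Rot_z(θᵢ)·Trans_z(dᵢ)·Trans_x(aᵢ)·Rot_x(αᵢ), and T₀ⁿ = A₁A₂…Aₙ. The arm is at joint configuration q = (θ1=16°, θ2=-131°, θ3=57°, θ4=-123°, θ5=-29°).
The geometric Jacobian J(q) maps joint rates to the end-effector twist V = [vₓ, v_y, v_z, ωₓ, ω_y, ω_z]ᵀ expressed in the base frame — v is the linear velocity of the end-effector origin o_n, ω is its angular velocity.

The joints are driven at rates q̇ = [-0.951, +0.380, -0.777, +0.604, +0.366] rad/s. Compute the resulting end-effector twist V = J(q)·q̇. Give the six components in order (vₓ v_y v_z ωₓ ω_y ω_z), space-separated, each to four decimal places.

0.2027 -0.6618 -0.3769 -0.2619 0.1396 -0.3159

o_n = [1.2765, 0.0701, -0.4592]
J₁: ẑ×o_n = [-0.0701, 1.2765, 0.0000], ω = ẑ
J2: z=[0.2756, -0.9613, 0.0000] o=[0.4806, 0.1378, 0.3100] → [0.7394, 0.2120, 0.7464, 0.2756, -0.9613, 0.0000]
J3: z=[0.7255, 0.2080, -0.6561] o=[0.3512, -0.3154, 0.0232] → [0.1525, -0.2571, 0.0872, 0.7255, 0.2080, -0.6561]
J4: z=[0.3788, 0.6752, 0.6330] o=[0.2293, 0.0771, -0.3225] → [-0.0878, 0.7146, -0.7098, 0.3788, 0.6752, 0.6330]
J5: z=[-0.0868, 0.7068, -0.7020] o=[0.6531, -0.0199, -0.4727] → [0.0727, -0.4365, -0.4484, -0.0868, 0.7068, -0.7020]
V = J·q̇ = [0.2027, -0.6618, -0.3769, -0.2619, 0.1396, -0.3159]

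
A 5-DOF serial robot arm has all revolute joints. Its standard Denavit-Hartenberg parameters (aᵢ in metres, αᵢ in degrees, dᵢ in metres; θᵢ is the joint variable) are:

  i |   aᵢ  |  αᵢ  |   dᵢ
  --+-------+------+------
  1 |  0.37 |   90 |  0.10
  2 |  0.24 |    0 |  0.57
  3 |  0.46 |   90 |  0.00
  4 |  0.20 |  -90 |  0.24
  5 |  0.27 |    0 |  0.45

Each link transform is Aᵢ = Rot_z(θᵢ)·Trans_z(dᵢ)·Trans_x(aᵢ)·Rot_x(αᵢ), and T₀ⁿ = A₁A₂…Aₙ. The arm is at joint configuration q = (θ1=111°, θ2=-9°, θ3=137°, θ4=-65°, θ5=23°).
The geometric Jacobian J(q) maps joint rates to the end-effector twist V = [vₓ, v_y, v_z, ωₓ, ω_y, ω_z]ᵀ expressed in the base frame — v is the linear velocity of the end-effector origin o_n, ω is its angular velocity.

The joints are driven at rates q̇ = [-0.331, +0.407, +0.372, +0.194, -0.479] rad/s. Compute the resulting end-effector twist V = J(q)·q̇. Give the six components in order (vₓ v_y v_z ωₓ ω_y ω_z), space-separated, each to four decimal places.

o_n = [0.3079, 0.1847, 0.9785]
J₁: ẑ×o_n = [-0.1847, 0.3079, 0.0000], ω = ẑ
J2: z=[0.9336, 0.3584, 0.0000] o=[-0.1326, 0.3454, 0.1000] → [0.3148, -0.8202, -0.3080, 0.9336, 0.3584, 0.0000]
J3: z=[0.9336, 0.3584, 0.0000] o=[0.3146, 0.7710, 0.0625] → [0.3283, -0.8552, -0.5450, 0.9336, 0.3584, 0.0000]
J4: z=[-0.2824, 0.7357, 0.6157] o=[0.4161, 0.5066, 0.4249] → [0.6054, 0.0897, 0.1705, -0.2824, 0.7357, 0.6157]
J5: z=[0.5945, -0.3695, 0.7142] o=[0.1977, 0.5696, 0.6393] → [0.1496, -0.1230, -0.1881, 0.5945, -0.3695, 0.7142]
V = J·q̇ = [0.3572, -0.6776, -0.2049, 0.3877, 0.5989, -0.5537]

0.3572 -0.6776 -0.2049 0.3877 0.5989 -0.5537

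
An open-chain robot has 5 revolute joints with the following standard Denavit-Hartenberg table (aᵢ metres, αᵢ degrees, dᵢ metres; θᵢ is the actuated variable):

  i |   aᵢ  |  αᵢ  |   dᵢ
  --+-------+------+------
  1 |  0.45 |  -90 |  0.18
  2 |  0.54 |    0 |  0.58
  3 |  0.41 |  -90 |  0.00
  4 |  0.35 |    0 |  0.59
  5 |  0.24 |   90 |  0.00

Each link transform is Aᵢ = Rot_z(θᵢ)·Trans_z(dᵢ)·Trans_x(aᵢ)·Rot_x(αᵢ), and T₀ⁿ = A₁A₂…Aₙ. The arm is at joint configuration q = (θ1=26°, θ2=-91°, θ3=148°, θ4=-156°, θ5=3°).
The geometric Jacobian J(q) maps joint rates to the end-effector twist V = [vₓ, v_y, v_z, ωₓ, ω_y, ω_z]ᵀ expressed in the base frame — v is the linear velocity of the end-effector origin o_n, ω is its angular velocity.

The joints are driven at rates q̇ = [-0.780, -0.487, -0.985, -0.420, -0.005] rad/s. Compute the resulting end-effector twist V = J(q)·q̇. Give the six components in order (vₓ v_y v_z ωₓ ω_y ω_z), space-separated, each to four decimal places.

o_n = [-0.4737, 0.6939, 0.5022]
J₁: ẑ×o_n = [-0.6939, -0.4737, 0.0000], ω = ẑ
J2: z=[-0.4384, 0.8988, 0.0000] o=[0.4045, 0.1973, 0.1800] → [0.2896, 0.1413, 0.5715, -0.4384, 0.8988, 0.0000]
J3: z=[-0.4384, 0.8988, 0.0000] o=[0.1417, 0.7144, 0.7199] → [-0.1957, -0.0954, 0.5621, -0.4384, 0.8988, 0.0000]
J4: z=[-0.7538, -0.3676, -0.5446] o=[0.3424, 0.8123, 0.3761] → [-0.1109, 0.5396, -0.2108, -0.7538, -0.3676, -0.5446]
J5: z=[-0.7538, -0.3676, -0.5446] o=[-0.3212, 0.6470, 0.3229] → [-0.0404, 0.2182, -0.0914, -0.7538, -0.3676, -0.5446]
V = J·q̇ = [0.6397, 0.1670, -0.7431, 0.9656, -1.1668, -0.5485]

0.6397 0.1670 -0.7431 0.9656 -1.1668 -0.5485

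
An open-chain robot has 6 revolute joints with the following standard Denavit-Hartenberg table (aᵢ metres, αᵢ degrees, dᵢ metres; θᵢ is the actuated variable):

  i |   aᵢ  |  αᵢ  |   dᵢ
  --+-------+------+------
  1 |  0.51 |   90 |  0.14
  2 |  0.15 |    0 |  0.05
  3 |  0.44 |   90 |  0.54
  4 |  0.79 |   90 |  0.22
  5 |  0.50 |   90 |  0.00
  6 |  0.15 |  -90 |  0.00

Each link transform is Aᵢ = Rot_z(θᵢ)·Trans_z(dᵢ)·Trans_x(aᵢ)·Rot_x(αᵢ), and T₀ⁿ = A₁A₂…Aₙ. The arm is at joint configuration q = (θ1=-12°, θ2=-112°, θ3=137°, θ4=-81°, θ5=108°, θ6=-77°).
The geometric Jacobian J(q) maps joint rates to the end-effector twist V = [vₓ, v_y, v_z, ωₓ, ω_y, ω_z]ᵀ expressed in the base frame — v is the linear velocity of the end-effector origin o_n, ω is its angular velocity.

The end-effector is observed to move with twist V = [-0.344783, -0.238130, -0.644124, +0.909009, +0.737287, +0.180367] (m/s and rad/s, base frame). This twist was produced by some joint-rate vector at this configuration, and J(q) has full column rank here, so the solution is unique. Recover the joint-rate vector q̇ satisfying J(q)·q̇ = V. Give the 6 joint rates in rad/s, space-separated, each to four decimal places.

o_n = [1.3503, -0.2824, -0.3702]
J₁: ẑ×o_n = [0.2824, 1.3503, -0.0000], ω = ẑ
J2: z=[-0.2079, -0.9781, 0.0000] o=[0.4989, -0.1060, 0.1400] → [0.4991, -0.1061, 0.8695, -0.2079, -0.9781, 0.0000]
J3: z=[-0.2079, -0.9781, 0.0000] o=[0.4335, -0.1433, 0.0009] → [0.3631, -0.0772, 0.9257, -0.2079, -0.9781, 0.0000]
J4: z=[0.4134, -0.0879, -0.9063] o=[0.7113, -0.7544, 0.1869] → [0.4767, -0.3489, 0.2512, 0.4134, -0.0879, -0.9063]
J5: z=[-0.8431, 0.3391, -0.4174] o=[1.0740, -0.0338, 0.0397] → [-0.2428, -0.4610, 0.1159, -0.8431, 0.3391, -0.4174]
J6: z=[0.4549, 0.8636, -0.2172] o=[1.2174, -0.2203, -0.4015] → [0.0135, -0.0431, -0.1430, 0.4549, 0.8636, -0.2172]
q̇ = J⁺·V = [-0.6470, 0.2380, -0.4830, -0.7040, -0.9000, 0.8580]

-0.6470 0.2380 -0.4830 -0.7040 -0.9000 0.8580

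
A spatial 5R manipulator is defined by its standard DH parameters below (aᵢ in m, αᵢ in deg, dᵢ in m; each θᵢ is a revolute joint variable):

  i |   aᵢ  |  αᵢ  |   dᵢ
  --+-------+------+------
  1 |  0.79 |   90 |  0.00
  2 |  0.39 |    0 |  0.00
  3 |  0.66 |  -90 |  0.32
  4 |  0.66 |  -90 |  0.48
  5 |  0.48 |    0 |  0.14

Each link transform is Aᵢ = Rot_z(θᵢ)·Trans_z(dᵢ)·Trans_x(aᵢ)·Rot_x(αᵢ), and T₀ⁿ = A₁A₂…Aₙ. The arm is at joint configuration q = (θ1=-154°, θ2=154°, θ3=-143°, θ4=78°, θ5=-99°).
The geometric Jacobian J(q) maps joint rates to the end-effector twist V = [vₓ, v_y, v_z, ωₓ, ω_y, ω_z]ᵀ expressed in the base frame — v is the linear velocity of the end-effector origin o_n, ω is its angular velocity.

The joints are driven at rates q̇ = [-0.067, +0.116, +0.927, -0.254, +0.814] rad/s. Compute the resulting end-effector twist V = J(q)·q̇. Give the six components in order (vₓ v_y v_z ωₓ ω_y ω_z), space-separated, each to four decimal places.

0.9402 0.1006 0.5339 0.2759 1.1067 -0.4683

o_n = [-0.6769, -0.6430, 1.2305]
J₁: ẑ×o_n = [0.6430, -0.6769, 0.0000], ω = ẑ
J2: z=[-0.4384, 0.8988, 0.0000] o=[-0.7100, -0.3463, 0.0000] → [1.1060, 0.5394, 0.1002, -0.4384, 0.8988, 0.0000]
J3: z=[-0.4384, 0.8988, 0.0000] o=[-0.3950, -0.1927, 0.1710] → [0.9523, 0.4645, 0.4508, -0.4384, 0.8988, 0.0000]
J4: z=[0.1715, 0.0836, 0.9816] o=[-1.1176, -0.1890, 0.2969] → [0.5237, 0.2725, -0.1147, 0.1715, 0.0836, 0.9816]
J5: z=[0.9541, 0.2340, -0.1866] o=[-0.8733, -0.7882, 0.7943] → [0.1292, -0.4529, 0.0925, 0.9541, 0.2340, -0.1866]
V = J·q̇ = [0.9402, 0.1006, 0.5339, 0.2759, 1.1067, -0.4683]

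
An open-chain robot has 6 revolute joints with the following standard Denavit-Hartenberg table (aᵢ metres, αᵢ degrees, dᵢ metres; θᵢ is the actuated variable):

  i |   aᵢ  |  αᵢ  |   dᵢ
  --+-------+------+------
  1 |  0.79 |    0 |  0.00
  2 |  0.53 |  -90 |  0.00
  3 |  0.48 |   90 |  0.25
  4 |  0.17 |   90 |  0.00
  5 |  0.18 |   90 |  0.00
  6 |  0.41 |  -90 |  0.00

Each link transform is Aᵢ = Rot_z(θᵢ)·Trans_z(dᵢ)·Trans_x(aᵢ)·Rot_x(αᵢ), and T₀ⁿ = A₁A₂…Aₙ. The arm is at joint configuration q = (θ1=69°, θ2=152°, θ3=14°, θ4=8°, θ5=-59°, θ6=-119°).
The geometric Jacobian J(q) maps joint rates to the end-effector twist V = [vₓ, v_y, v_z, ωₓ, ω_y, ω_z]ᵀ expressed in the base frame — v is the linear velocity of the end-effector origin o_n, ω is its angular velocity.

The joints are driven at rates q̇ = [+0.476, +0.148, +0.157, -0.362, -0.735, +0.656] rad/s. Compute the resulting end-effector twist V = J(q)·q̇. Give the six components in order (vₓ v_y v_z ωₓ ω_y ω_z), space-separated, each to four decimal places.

o_n = [-0.1394, -0.4611, -0.1268]
J₁: ẑ×o_n = [0.4611, -0.1394, 0.0000], ω = ẑ
J2: z=[0.0000, 0.0000, 1.0000] o=[0.2831, 0.7375, 0.0000] → [1.1986, -0.4225, 0.0000, 0.0000, 0.0000, 1.0000]
J3: z=[0.6561, -0.7547, 0.0000] o=[-0.1169, 0.3898, 0.0000] → [0.0957, 0.0832, -0.5753, 0.6561, -0.7547, 0.0000]
J4: z=[-0.1826, -0.1587, 0.9703] o=[-0.3044, -0.1044, -0.1161] → [0.3478, 0.1581, 0.0913, -0.1826, -0.1587, 0.9703]
J5: z=[-0.7516, 0.6588, -0.0337] o=[-0.4121, -0.2294, -0.1568] → [0.0120, 0.0134, -0.0055, -0.7516, 0.6588, -0.0337]
J6: z=[0.6374, 0.7121, -0.2944] o=[-0.4427, -0.2731, -0.3288] → [0.0884, -0.2180, -0.3358, 0.6374, 0.7121, -0.2944]
V = J·q̇ = [0.3352, -0.3259, -0.3396, 1.1396, -0.0781, 0.1044]

0.3352 -0.3259 -0.3396 1.1396 -0.0781 0.1044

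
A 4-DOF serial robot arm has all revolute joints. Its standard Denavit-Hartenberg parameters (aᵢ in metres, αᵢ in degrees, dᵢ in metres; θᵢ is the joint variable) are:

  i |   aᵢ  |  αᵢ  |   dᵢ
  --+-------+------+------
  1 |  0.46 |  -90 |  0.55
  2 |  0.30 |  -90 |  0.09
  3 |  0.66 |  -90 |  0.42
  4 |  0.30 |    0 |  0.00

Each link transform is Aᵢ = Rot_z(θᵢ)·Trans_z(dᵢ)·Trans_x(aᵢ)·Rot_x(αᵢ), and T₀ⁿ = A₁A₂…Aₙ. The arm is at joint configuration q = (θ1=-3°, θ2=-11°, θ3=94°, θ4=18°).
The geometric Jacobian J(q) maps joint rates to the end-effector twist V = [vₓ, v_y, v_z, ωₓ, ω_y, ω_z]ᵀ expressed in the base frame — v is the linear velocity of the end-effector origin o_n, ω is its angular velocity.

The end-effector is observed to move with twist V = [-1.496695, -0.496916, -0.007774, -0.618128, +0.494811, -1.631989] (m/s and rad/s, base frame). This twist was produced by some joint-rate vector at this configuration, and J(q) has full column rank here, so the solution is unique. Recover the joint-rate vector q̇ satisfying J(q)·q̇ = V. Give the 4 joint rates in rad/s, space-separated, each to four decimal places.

o_n = [0.7065, -0.8912, 0.2734]
J₁: ẑ×o_n = [0.8912, 0.7065, -0.0000], ω = ẑ
J2: z=[0.0523, 0.9986, 0.0000] o=[0.4594, -0.0241, 0.5500] → [-0.2762, 0.0145, -0.2922, 0.0523, 0.9986, 0.0000]
J3: z=[0.1905, -0.0100, -0.9816] o=[0.7582, 0.0504, 0.6072] → [-0.9210, 0.1143, -0.1799, 0.1905, -0.0100, -0.9816]
J4: z=[-0.9742, 0.1209, -0.1903] o=[0.7586, -0.6089, 0.1862] → [-0.0432, 0.0949, 0.2813, -0.9742, 0.1209, -0.1903]
q̇ = J⁺·V = [-0.9100, 0.4080, 0.5860, 0.7710]

-0.9100 0.4080 0.5860 0.7710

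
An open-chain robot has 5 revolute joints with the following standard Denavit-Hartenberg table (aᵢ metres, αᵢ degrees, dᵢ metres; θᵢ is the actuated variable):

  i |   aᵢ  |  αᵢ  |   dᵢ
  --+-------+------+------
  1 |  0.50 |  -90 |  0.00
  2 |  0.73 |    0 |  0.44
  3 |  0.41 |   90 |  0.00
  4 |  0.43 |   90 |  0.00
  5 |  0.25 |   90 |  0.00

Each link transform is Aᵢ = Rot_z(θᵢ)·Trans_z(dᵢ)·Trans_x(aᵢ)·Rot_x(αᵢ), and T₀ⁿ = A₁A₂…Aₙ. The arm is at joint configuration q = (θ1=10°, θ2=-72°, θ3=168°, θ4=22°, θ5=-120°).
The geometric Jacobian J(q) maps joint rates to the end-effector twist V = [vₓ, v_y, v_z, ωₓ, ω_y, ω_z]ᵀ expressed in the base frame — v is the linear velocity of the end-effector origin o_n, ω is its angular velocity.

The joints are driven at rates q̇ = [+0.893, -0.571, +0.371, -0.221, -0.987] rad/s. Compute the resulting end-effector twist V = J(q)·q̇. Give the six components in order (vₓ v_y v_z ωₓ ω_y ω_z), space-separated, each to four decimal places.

-0.6511 0.1375 0.2303 -0.3026 0.6728 1.2838

o_n = [0.3349, 0.6219, 0.0279]
J₁: ẑ×o_n = [-0.6219, 0.3349, 0.0000], ω = ẑ
J2: z=[-0.1736, 0.9848, 0.0000] o=[0.4924, 0.0868, 0.0000] → [0.0275, 0.0048, 0.0622, -0.1736, 0.9848, 0.0000]
J3: z=[-0.1736, 0.9848, 0.0000] o=[0.6382, 0.5593, 0.6943] → [-0.6562, -0.1157, 0.2877, -0.1736, 0.9848, 0.0000]
J4: z=[0.9794, 0.1727, -0.1045] o=[0.5959, 0.5519, 0.2865] → [-0.0373, 0.2806, 0.1136, 0.9794, 0.1727, -0.1045]
J5: z=[0.1224, -0.9199, -0.3726] o=[0.5269, 0.7033, -0.1100] → [-0.1572, 0.0546, -0.1866, 0.1224, -0.9199, -0.3726]
V = J·q̇ = [-0.6511, 0.1375, 0.2303, -0.3026, 0.6728, 1.2838]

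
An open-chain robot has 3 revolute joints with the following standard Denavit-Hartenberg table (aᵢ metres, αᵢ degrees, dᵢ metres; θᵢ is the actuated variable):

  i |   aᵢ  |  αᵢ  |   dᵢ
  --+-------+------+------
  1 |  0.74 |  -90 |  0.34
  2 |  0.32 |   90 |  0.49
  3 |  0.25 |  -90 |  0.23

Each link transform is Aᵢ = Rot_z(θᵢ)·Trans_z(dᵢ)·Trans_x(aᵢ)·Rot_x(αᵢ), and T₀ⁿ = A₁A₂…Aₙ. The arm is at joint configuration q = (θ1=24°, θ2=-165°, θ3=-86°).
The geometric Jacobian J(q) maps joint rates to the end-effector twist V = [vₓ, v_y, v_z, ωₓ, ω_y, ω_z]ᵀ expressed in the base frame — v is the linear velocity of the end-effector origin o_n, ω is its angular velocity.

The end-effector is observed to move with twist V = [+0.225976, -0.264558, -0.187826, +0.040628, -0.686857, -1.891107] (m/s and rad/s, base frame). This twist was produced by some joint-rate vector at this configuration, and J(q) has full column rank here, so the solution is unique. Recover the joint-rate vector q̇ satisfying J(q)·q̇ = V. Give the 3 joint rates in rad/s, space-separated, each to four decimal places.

-0.9870 -0.6440 0.9360

o_n = [0.2260, 0.3640, 0.2052]
J₁: ẑ×o_n = [-0.3640, 0.2260, 0.0000], ω = ẑ
J2: z=[-0.4067, 0.9135, 0.0000] o=[0.6760, 0.3010, 0.3400] → [-0.1232, -0.0548, 0.3855, -0.4067, 0.9135, 0.0000]
J3: z=[-0.2364, -0.1053, -0.9659] o=[0.1943, 0.6229, 0.4228] → [-0.2272, -0.0820, 0.0645, -0.2364, -0.1053, -0.9659]
q̇ = J⁺·V = [-0.9870, -0.6440, 0.9360]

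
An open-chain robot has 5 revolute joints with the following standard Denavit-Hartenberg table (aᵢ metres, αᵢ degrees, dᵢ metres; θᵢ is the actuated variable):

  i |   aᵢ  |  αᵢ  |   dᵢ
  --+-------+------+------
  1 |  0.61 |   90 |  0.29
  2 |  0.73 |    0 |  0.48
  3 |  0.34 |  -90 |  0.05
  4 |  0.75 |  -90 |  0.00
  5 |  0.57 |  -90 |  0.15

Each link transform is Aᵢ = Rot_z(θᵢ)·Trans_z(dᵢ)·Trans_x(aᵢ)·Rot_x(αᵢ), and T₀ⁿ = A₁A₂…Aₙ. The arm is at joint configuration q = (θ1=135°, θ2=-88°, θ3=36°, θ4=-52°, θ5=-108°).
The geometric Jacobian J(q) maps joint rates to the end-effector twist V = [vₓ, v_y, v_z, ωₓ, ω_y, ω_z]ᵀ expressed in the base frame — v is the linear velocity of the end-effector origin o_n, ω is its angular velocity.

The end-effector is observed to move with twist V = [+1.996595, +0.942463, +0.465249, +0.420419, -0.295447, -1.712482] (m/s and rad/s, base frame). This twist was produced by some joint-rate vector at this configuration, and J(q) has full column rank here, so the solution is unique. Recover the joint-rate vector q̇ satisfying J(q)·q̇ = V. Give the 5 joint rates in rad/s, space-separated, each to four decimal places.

-0.9830 0.1540 0.1400 -0.8480 0.3340

o_n = [-0.4755, 1.7339, -0.7453]
J₁: ẑ×o_n = [-1.7339, -0.4755, 0.0000], ω = ẑ
J2: z=[0.7071, 0.7071, 0.0000] o=[-0.4313, 0.4313, 0.2900] → [-0.7321, 0.7321, 0.9523, 0.7071, 0.7071, 0.0000]
J3: z=[0.7071, 0.7071, 0.0000] o=[-0.1099, 0.7888, -0.4396] → [-0.2162, 0.2162, 0.9268, 0.7071, 0.7071, 0.0000]
J4: z=[-0.5572, 0.5572, 0.6157] o=[-0.2226, 0.9721, -0.7075] → [-0.4901, -0.1767, -0.2836, -0.5572, 0.5572, 0.6157]
J5: z=[-0.7784, -0.0923, -0.6210] o=[-0.0057, 1.5911, -1.0713] → [0.0586, 0.5455, -0.1546, -0.7784, -0.0923, -0.6210]
q̇ = J⁺·V = [-0.9830, 0.1540, 0.1400, -0.8480, 0.3340]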